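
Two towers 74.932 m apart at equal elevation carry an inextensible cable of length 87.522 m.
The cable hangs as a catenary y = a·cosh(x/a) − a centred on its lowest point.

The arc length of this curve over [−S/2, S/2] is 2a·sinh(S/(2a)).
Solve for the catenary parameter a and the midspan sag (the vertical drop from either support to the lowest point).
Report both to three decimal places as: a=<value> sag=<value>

a=38.221 sag=19.881

seed: a₀ = √(S³/(24(L−S))) = √(74.932³/(24·12.590)) = 37.314919
iter 1: u=1.004049  f(a)=+6.501e-01  f'(a)=-7.453e-01  a ← 37.314919 − (+6.501e-01/-7.453e-01) = 38.187102
iter 2: u=0.981117  f(a)=+2.349e-02  f'(a)=-6.923e-01  a ← 38.187102 − (+2.349e-02/-6.923e-01) = 38.221030
iter 3: u=0.980246  f(a)=+3.322e-05  f'(a)=-6.904e-01  a ← 38.221030 − (+3.322e-05/-6.904e-01) = 38.221078
iter 4: u=0.980244  f(a)=+6.665e-11  f'(a)=-6.904e-01  a ← 38.221078 − (+6.665e-11/-6.904e-01) = 38.221078
iter 5: u=0.980244  f(a)=+0.000e+00  f'(a)=-6.904e-01  a ← 38.221078 − (+0.000e+00/-6.904e-01) = 38.221078
converged: |Δa| < 1e-12 after 5 iterations
sag = a·(cosh(S/(2a)) − 1) = 38.221078·(cosh(0.980244) − 1) = 19.881210
T_max/T_min = cosh(S/(2a)) = 1.520164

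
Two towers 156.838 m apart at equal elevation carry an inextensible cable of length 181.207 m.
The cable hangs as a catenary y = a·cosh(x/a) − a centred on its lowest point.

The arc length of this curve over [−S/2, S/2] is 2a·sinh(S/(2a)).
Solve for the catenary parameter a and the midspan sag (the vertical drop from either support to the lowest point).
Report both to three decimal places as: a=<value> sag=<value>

seed: a₀ = √(S³/(24(L−S))) = √(156.838³/(24·24.369)) = 81.218033
iter 1: u=0.965537  f(a)=+1.161e+00  f'(a)=-6.579e-01  a ← 81.218033 − (+1.161e+00/-6.579e-01) = 82.983359
iter 2: u=0.944997  f(a)=+3.895e-02  f'(a)=-6.145e-01  a ← 82.983359 − (+3.895e-02/-6.145e-01) = 83.046743
iter 3: u=0.944275  f(a)=+4.716e-05  f'(a)=-6.130e-01  a ← 83.046743 − (+4.716e-05/-6.130e-01) = 83.046820
iter 4: u=0.944275  f(a)=+6.938e-11  f'(a)=-6.130e-01  a ← 83.046820 − (+6.938e-11/-6.130e-01) = 83.046820
iter 5: u=0.944275  f(a)=-2.842e-14  f'(a)=-6.130e-01  a ← 83.046820 − (-2.842e-14/-6.130e-01) = 83.046820
converged: |Δa| < 1e-12 after 5 iterations
sag = a·(cosh(S/(2a)) − 1) = 83.046820·(cosh(0.944275) − 1) = 39.858707
T_max/T_min = cosh(S/(2a)) = 1.479955

a=83.047 sag=39.859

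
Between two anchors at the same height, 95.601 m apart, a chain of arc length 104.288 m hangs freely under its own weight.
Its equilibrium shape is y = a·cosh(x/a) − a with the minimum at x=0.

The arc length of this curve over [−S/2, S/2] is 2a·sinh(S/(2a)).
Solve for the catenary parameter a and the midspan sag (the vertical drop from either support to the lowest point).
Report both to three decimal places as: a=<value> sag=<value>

seed: a₀ = √(S³/(24(L−S))) = √(95.601³/(24·8.687)) = 64.737082
iter 1: u=0.738379  f(a)=+2.399e-01  f'(a)=-2.833e-01  a ← 64.737082 − (+2.399e-01/-2.833e-01) = 65.583918
iter 2: u=0.728845  f(a)=+4.789e-03  f'(a)=-2.721e-01  a ← 65.583918 − (+4.789e-03/-2.721e-01) = 65.601517
iter 3: u=0.728649  f(a)=+1.994e-06  f'(a)=-2.719e-01  a ← 65.601517 − (+1.994e-06/-2.719e-01) = 65.601524
iter 4: u=0.728649  f(a)=+3.411e-13  f'(a)=-2.719e-01  a ← 65.601524 − (+3.411e-13/-2.719e-01) = 65.601524
converged: |Δa| < 1e-12 after 4 iterations
sag = a·(cosh(S/(2a)) − 1) = 65.601524·(cosh(0.728649) − 1) = 18.199172
T_max/T_min = cosh(S/(2a)) = 1.277420

a=65.602 sag=18.199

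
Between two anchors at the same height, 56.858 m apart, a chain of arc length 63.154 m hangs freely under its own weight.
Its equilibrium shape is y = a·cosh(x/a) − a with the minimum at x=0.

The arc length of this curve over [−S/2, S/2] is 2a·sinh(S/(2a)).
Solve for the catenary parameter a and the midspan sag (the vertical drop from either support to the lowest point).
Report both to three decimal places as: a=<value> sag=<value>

seed: a₀ = √(S³/(24(L−S))) = √(56.858³/(24·6.296)) = 34.877825
iter 1: u=0.815102  f(a)=+2.125e-01  f'(a)=-3.856e-01  a ← 34.877825 − (+2.125e-01/-3.856e-01) = 35.428895
iter 2: u=0.802424  f(a)=+5.141e-03  f'(a)=-3.671e-01  a ← 35.428895 − (+5.141e-03/-3.671e-01) = 35.442897
iter 3: u=0.802107  f(a)=+3.174e-06  f'(a)=-3.667e-01  a ← 35.442897 − (+3.174e-06/-3.667e-01) = 35.442906
iter 4: u=0.802107  f(a)=+1.208e-12  f'(a)=-3.667e-01  a ← 35.442906 − (+1.208e-12/-3.667e-01) = 35.442906
converged: |Δa| < 1e-12 after 4 iterations
sag = a·(cosh(S/(2a)) − 1) = 35.442906·(cosh(0.802107) − 1) = 12.026100
T_max/T_min = cosh(S/(2a)) = 1.339309

a=35.443 sag=12.026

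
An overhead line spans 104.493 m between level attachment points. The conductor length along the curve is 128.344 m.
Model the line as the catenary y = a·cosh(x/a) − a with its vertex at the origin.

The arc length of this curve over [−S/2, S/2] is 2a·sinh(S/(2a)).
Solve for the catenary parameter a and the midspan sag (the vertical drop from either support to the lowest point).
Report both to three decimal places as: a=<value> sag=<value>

seed: a₀ = √(S³/(24(L−S))) = √(104.493³/(24·23.851)) = 44.644903
iter 1: u=1.170268  f(a)=+1.688e+00  f'(a)=-1.222e+00  a ← 44.644903 − (+1.688e+00/-1.222e+00) = 46.025677
iter 2: u=1.135160  f(a)=+8.145e-02  f'(a)=-1.107e+00  a ← 46.025677 − (+8.145e-02/-1.107e+00) = 46.099272
iter 3: u=1.133348  f(a)=+2.111e-04  f'(a)=-1.101e+00  a ← 46.099272 − (+2.111e-04/-1.101e+00) = 46.099464
iter 4: u=1.133343  f(a)=+1.425e-09  f'(a)=-1.101e+00  a ← 46.099464 − (+1.425e-09/-1.101e+00) = 46.099464
iter 5: u=1.133343  f(a)=+0.000e+00  f'(a)=-1.101e+00  a ← 46.099464 − (+0.000e+00/-1.101e+00) = 46.099464
converged: |Δa| < 1e-12 after 5 iterations
sag = a·(cosh(S/(2a)) − 1) = 46.099464·(cosh(1.133343) − 1) = 32.914498
T_max/T_min = cosh(S/(2a)) = 1.713989

a=46.099 sag=32.914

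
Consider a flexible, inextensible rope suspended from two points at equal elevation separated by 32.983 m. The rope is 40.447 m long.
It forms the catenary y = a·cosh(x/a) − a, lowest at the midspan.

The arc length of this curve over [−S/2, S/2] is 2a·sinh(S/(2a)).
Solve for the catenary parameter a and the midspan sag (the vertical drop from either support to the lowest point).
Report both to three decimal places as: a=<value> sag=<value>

a=14.610 sag=10.339

seed: a₀ = √(S³/(24(L−S))) = √(32.983³/(24·7.464)) = 14.152846
iter 1: u=1.165243  f(a)=+5.234e-01  f'(a)=-1.205e+00  a ← 14.152846 − (+5.234e-01/-1.205e+00) = 14.587182
iter 2: u=1.130547  f(a)=+2.506e-02  f'(a)=-1.092e+00  a ← 14.587182 − (+2.506e-02/-1.092e+00) = 14.610128
iter 3: u=1.128772  f(a)=+6.385e-05  f'(a)=-1.087e+00  a ← 14.610128 − (+6.385e-05/-1.087e+00) = 14.610187
iter 4: u=1.128767  f(a)=+4.168e-10  f'(a)=-1.087e+00  a ← 14.610187 − (+4.168e-10/-1.087e+00) = 14.610187
iter 5: u=1.128767  f(a)=+0.000e+00  f'(a)=-1.087e+00  a ← 14.610187 − (+0.000e+00/-1.087e+00) = 14.610187
converged: |Δa| < 1e-12 after 5 iterations
sag = a·(cosh(S/(2a)) − 1) = 14.610187·(cosh(1.128767) − 1) = 10.338711
T_max/T_min = cosh(S/(2a)) = 1.707637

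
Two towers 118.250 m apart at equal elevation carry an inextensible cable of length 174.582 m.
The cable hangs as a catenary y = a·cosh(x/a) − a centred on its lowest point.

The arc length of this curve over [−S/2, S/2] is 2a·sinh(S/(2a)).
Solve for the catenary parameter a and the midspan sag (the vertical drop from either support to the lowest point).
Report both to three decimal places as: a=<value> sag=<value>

seed: a₀ = √(S³/(24(L−S))) = √(118.250³/(24·56.332)) = 34.971843
iter 1: u=1.690646  f(a)=+8.621e+00  f'(a)=-4.242e+00  a ← 34.971843 − (+8.621e+00/-4.242e+00) = 37.004335
iter 2: u=1.597786  f(a)=+8.087e-01  f'(a)=-3.480e+00  a ← 37.004335 − (+8.087e-01/-3.480e+00) = 37.236718
iter 3: u=1.587814  f(a)=+8.742e-03  f'(a)=-3.405e+00  a ← 37.236718 − (+8.742e-03/-3.405e+00) = 37.239285
iter 4: u=1.587705  f(a)=+1.046e-06  f'(a)=-3.404e+00  a ← 37.239285 − (+1.046e-06/-3.404e+00) = 37.239286
iter 5: u=1.587705  f(a)=+2.842e-14  f'(a)=-3.404e+00  a ← 37.239286 − (+2.842e-14/-3.404e+00) = 37.239286
converged: |Δa| < 1e-12 after 5 iterations
sag = a·(cosh(S/(2a)) − 1) = 37.239286·(cosh(1.587705) − 1) = 57.663207
T_max/T_min = cosh(S/(2a)) = 2.548451

a=37.239 sag=57.663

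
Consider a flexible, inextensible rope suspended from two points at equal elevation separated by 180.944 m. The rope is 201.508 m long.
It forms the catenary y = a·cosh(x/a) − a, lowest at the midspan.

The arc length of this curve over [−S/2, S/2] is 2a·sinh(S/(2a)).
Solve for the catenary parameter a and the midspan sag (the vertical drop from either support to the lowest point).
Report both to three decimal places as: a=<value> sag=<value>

seed: a₀ = √(S³/(24(L−S))) = √(180.944³/(24·20.564)) = 109.561221
iter 1: u=0.825767  f(a)=+7.126e-01  f'(a)=-4.016e-01  a ← 109.561221 − (+7.126e-01/-4.016e-01) = 111.335576
iter 2: u=0.812606  f(a)=+1.768e-02  f'(a)=-3.819e-01  a ← 111.335576 − (+1.768e-02/-3.819e-01) = 111.381870
iter 3: u=0.812269  f(a)=+1.150e-05  f'(a)=-3.814e-01  a ← 111.381870 − (+1.150e-05/-3.814e-01) = 111.381900
iter 4: u=0.812268  f(a)=+4.860e-12  f'(a)=-3.814e-01  a ← 111.381900 − (+4.860e-12/-3.814e-01) = 111.381900
converged: |Δa| < 1e-12 after 4 iterations
sag = a·(cosh(S/(2a)) − 1) = 111.381900·(cosh(0.812268) − 1) = 38.808966
T_max/T_min = cosh(S/(2a)) = 1.348432

a=111.382 sag=38.809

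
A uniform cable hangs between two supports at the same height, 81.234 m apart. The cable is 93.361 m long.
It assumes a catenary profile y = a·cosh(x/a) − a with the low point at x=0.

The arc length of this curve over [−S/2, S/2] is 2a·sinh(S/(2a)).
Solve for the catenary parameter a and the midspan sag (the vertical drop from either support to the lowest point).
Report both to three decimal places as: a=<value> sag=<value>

a=43.846 sag=20.197

seed: a₀ = √(S³/(24(L−S))) = √(81.234³/(24·12.127)) = 42.916515
iter 1: u=0.946419  f(a)=+5.548e-01  f'(a)=-6.174e-01  a ← 42.916515 − (+5.548e-01/-6.174e-01) = 43.815173
iter 2: u=0.927008  f(a)=+1.791e-02  f'(a)=-5.781e-01  a ← 43.815173 − (+1.791e-02/-5.781e-01) = 43.846145
iter 3: u=0.926353  f(a)=+2.003e-05  f'(a)=-5.768e-01  a ← 43.846145 − (+2.003e-05/-5.768e-01) = 43.846180
iter 4: u=0.926352  f(a)=+2.511e-11  f'(a)=-5.768e-01  a ← 43.846180 − (+2.511e-11/-5.768e-01) = 43.846180
converged: |Δa| < 1e-12 after 4 iterations
sag = a·(cosh(S/(2a)) − 1) = 43.846180·(cosh(0.926352) − 1) = 20.197216
T_max/T_min = cosh(S/(2a)) = 1.460638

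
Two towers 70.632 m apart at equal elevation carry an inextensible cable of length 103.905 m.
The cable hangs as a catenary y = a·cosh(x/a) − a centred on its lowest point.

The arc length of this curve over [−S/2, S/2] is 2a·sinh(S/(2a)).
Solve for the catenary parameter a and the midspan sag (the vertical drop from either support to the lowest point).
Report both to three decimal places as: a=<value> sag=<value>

a=22.354 sag=34.203

seed: a₀ = √(S³/(24(L−S))) = √(70.632³/(24·33.273)) = 21.006353
iter 1: u=1.681206  f(a)=+5.031e+00  f'(a)=-4.159e+00  a ← 21.006353 − (+5.031e+00/-4.159e+00) = 22.216247
iter 2: u=1.589647  f(a)=+4.674e-01  f'(a)=-3.419e+00  a ← 22.216247 − (+4.674e-01/-3.419e+00) = 22.352974
iter 3: u=1.579924  f(a)=+4.947e-03  f'(a)=-3.347e+00  a ← 22.352974 − (+4.947e-03/-3.347e+00) = 22.354452
iter 4: u=1.579820  f(a)=+5.670e-07  f'(a)=-3.346e+00  a ← 22.354452 − (+5.670e-07/-3.346e+00) = 22.354452
iter 5: u=1.579820  f(a)=+0.000e+00  f'(a)=-3.346e+00  a ← 22.354452 − (+0.000e+00/-3.346e+00) = 22.354452
converged: |Δa| < 1e-12 after 5 iterations
sag = a·(cosh(S/(2a)) − 1) = 22.354452·(cosh(1.579820) − 1) = 34.203339
T_max/T_min = cosh(S/(2a)) = 2.530046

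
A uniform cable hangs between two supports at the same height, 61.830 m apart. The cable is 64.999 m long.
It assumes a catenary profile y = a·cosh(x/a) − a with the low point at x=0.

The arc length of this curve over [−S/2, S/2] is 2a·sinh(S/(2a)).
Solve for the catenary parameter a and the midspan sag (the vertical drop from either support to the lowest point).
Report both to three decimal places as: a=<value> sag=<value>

seed: a₀ = √(S³/(24(L−S))) = √(61.830³/(24·3.169)) = 55.748364
iter 1: u=0.554545  f(a)=+4.908e-02  f'(a)=-1.172e-01  a ← 55.748364 − (+4.908e-02/-1.172e-01) = 56.167091
iter 2: u=0.550411  f(a)=+5.585e-04  f'(a)=-1.146e-01  a ← 56.167091 − (+5.585e-04/-1.146e-01) = 56.171966
iter 3: u=0.550364  f(a)=+7.416e-08  f'(a)=-1.145e-01  a ← 56.171966 − (+7.416e-08/-1.145e-01) = 56.171967
iter 4: u=0.550363  f(a)=+0.000e+00  f'(a)=-1.145e-01  a ← 56.171967 − (+0.000e+00/-1.145e-01) = 56.171967
converged: |Δa| < 1e-12 after 4 iterations
sag = a·(cosh(S/(2a)) − 1) = 56.171967·(cosh(0.550363) − 1) = 8.724161
T_max/T_min = cosh(S/(2a)) = 1.155312

a=56.172 sag=8.724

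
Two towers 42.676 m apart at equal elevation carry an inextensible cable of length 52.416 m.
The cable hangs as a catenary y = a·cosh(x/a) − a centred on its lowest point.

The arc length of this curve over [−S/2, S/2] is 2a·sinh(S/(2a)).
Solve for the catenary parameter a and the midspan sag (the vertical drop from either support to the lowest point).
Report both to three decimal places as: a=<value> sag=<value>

a=18.828 sag=13.442

seed: a₀ = √(S³/(24(L−S))) = √(42.676³/(24·9.740)) = 18.234357
iter 1: u=1.170209  f(a)=+6.891e-01  f'(a)=-1.222e+00  a ← 18.234357 − (+6.891e-01/-1.222e+00) = 18.798257
iter 2: u=1.135105  f(a)=+3.326e-02  f'(a)=-1.107e+00  a ← 18.798257 − (+3.326e-02/-1.107e+00) = 18.828309
iter 3: u=1.133293  f(a)=+8.616e-05  f'(a)=-1.101e+00  a ← 18.828309 − (+8.616e-05/-1.101e+00) = 18.828388
iter 4: u=1.133289  f(a)=+5.816e-10  f'(a)=-1.101e+00  a ← 18.828388 − (+5.816e-10/-1.101e+00) = 18.828388
iter 5: u=1.133289  f(a)=-7.105e-15  f'(a)=-1.101e+00  a ← 18.828388 − (-7.105e-15/-1.101e+00) = 18.828388
converged: |Δa| < 1e-12 after 5 iterations
sag = a·(cosh(S/(2a)) − 1) = 18.828388·(cosh(1.133289) − 1) = 13.441838
T_max/T_min = cosh(S/(2a)) = 1.713913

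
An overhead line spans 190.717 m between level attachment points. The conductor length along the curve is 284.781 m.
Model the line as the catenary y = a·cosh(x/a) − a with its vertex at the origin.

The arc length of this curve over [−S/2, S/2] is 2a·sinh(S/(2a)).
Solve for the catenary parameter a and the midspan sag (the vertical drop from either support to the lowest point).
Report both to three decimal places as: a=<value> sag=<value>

seed: a₀ = √(S³/(24(L−S))) = √(190.717³/(24·94.064)) = 55.432794
iter 1: u=1.720254  f(a)=+1.494e+01  f'(a)=-4.510e+00  a ← 55.432794 − (+1.494e+01/-4.510e+00) = 58.745251
iter 2: u=1.623255  f(a)=+1.444e+00  f'(a)=-3.677e+00  a ← 58.745251 − (+1.444e+00/-3.677e+00) = 59.137931
iter 3: u=1.612476  f(a)=+1.667e-02  f'(a)=-3.593e+00  a ← 59.137931 − (+1.667e-02/-3.593e+00) = 59.142572
iter 4: u=1.612350  f(a)=+2.280e-06  f'(a)=-3.592e+00  a ← 59.142572 − (+2.280e-06/-3.592e+00) = 59.142573
iter 5: u=1.612350  f(a)=+5.684e-14  f'(a)=-3.592e+00  a ← 59.142573 − (+5.684e-14/-3.592e+00) = 59.142573
converged: |Δa| < 1e-12 after 5 iterations
sag = a·(cosh(S/(2a)) − 1) = 59.142573·(cosh(1.612350) − 1) = 95.042052
T_max/T_min = cosh(S/(2a)) = 2.606999

a=59.143 sag=95.042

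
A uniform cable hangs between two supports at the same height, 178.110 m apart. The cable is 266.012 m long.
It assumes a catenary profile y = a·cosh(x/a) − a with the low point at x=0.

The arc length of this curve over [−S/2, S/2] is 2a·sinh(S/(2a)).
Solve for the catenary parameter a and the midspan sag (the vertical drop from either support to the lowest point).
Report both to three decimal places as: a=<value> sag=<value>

a=55.217 sag=88.795

seed: a₀ = √(S³/(24(L−S))) = √(178.110³/(24·87.902)) = 51.752038
iter 1: u=1.720802  f(a)=+1.397e+01  f'(a)=-4.515e+00  a ← 51.752038 − (+1.397e+01/-4.515e+00) = 54.846116
iter 2: u=1.623725  f(a)=+1.351e+00  f'(a)=-3.681e+00  a ← 54.846116 − (+1.351e+00/-3.681e+00) = 55.213152
iter 3: u=1.612931  f(a)=+1.562e-02  f'(a)=-3.596e+00  a ← 55.213152 − (+1.562e-02/-3.596e+00) = 55.217496
iter 4: u=1.612804  f(a)=+2.141e-06  f'(a)=-3.595e+00  a ← 55.217496 − (+2.141e-06/-3.595e+00) = 55.217496
iter 5: u=1.612804  f(a)=+0.000e+00  f'(a)=-3.595e+00  a ← 55.217496 − (+0.000e+00/-3.595e+00) = 55.217496
converged: |Δa| < 1e-12 after 5 iterations
sag = a·(cosh(S/(2a)) − 1) = 55.217496·(cosh(1.612804) − 1) = 88.794892
T_max/T_min = cosh(S/(2a)) = 2.608093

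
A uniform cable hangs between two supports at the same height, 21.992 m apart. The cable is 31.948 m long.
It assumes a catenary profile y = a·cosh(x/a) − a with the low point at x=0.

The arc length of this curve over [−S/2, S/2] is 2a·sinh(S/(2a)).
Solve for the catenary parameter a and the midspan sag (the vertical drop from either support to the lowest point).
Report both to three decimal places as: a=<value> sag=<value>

a=7.085 sag=10.390

seed: a₀ = √(S³/(24(L−S))) = √(21.992³/(24·9.956)) = 6.671892
iter 1: u=1.648108  f(a)=+1.443e+00  f'(a)=-3.878e+00  a ← 6.671892 − (+1.443e+00/-3.878e+00) = 7.044003
iter 2: u=1.561044  f(a)=+1.295e-01  f'(a)=-3.210e+00  a ← 7.044003 − (+1.295e-01/-3.210e+00) = 7.084347
iter 3: u=1.552154  f(a)=+1.271e-03  f'(a)=-3.148e+00  a ← 7.084347 − (+1.271e-03/-3.148e+00) = 7.084751
iter 4: u=1.552066  f(a)=+1.250e-07  f'(a)=-3.147e+00  a ← 7.084751 − (+1.250e-07/-3.147e+00) = 7.084751
iter 5: u=1.552066  f(a)=+3.553e-15  f'(a)=-3.147e+00  a ← 7.084751 − (+3.553e-15/-3.147e+00) = 7.084751
converged: |Δa| < 1e-12 after 5 iterations
sag = a·(cosh(S/(2a)) − 1) = 7.084751·(cosh(1.552066) − 1) = 10.389870
T_max/T_min = cosh(S/(2a)) = 2.466512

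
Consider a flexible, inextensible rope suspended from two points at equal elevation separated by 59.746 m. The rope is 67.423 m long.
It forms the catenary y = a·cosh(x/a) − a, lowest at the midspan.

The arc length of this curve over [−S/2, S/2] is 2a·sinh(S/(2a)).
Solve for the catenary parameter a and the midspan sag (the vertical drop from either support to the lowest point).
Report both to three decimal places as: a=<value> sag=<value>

a=34.659 sag=13.691

seed: a₀ = √(S³/(24(L−S))) = √(59.746³/(24·7.677)) = 34.022158
iter 1: u=0.878045  f(a)=+3.014e-01  f'(a)=-4.871e-01  a ← 34.022158 − (+3.014e-01/-4.871e-01) = 34.641026
iter 2: u=0.862359  f(a)=+8.421e-03  f'(a)=-4.602e-01  a ← 34.641026 − (+8.421e-03/-4.602e-01) = 34.659326
iter 3: u=0.861904  f(a)=+6.992e-06  f'(a)=-4.594e-01  a ← 34.659326 − (+6.992e-06/-4.594e-01) = 34.659341
iter 4: u=0.861903  f(a)=+4.832e-12  f'(a)=-4.594e-01  a ← 34.659341 − (+4.832e-12/-4.594e-01) = 34.659341
converged: |Δa| < 1e-12 after 4 iterations
sag = a·(cosh(S/(2a)) − 1) = 34.659341·(cosh(0.861903) − 1) = 13.690790
T_max/T_min = cosh(S/(2a)) = 1.395010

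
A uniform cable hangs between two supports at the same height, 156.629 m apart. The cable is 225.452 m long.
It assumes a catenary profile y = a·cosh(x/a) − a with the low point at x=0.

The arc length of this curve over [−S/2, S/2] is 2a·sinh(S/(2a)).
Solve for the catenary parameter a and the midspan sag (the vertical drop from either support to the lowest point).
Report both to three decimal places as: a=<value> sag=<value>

seed: a₀ = √(S³/(24(L−S))) = √(156.629³/(24·68.823)) = 48.232063
iter 1: u=1.623702  f(a)=+9.663e+00  f'(a)=-3.681e+00  a ← 48.232063 − (+9.663e+00/-3.681e+00) = 50.857468
iter 2: u=1.539882  f(a)=+8.451e-01  f'(a)=-3.063e+00  a ← 50.857468 − (+8.451e-01/-3.063e+00) = 51.133408
iter 3: u=1.531572  f(a)=+7.832e-03  f'(a)=-3.006e+00  a ← 51.133408 − (+7.832e-03/-3.006e+00) = 51.136014
iter 4: u=1.531494  f(a)=+6.865e-07  f'(a)=-3.006e+00  a ← 51.136014 − (+6.865e-07/-3.006e+00) = 51.136014
iter 5: u=1.531494  f(a)=-2.842e-14  f'(a)=-3.006e+00  a ← 51.136014 − (-2.842e-14/-3.006e+00) = 51.136014
converged: |Δa| < 1e-12 after 5 iterations
sag = a·(cosh(S/(2a)) − 1) = 51.136014·(cosh(1.531494) − 1) = 72.646226
T_max/T_min = cosh(S/(2a)) = 2.420647

a=51.136 sag=72.646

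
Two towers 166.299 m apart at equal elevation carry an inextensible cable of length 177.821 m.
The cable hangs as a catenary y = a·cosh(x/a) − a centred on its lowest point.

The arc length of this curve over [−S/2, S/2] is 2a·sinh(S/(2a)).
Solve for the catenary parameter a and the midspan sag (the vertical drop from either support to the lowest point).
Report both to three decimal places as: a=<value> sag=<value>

a=130.282 sag=27.447

seed: a₀ = √(S³/(24(L−S))) = √(166.299³/(24·11.522)) = 128.962933
iter 1: u=0.644755  f(a)=+2.419e-01  f'(a)=-1.862e-01  a ← 128.962933 − (+2.419e-01/-1.862e-01) = 130.261751
iter 2: u=0.638326  f(a)=+3.703e-03  f'(a)=-1.806e-01  a ← 130.261751 − (+3.703e-03/-1.806e-01) = 130.282257
iter 3: u=0.638226  f(a)=+8.976e-07  f'(a)=-1.805e-01  a ← 130.282257 − (+8.976e-07/-1.805e-01) = 130.282262
iter 4: u=0.638226  f(a)=+2.842e-14  f'(a)=-1.805e-01  a ← 130.282262 − (+2.842e-14/-1.805e-01) = 130.282262
converged: |Δa| < 1e-12 after 4 iterations
sag = a·(cosh(S/(2a)) − 1) = 130.282262·(cosh(0.638226) − 1) = 27.447078
T_max/T_min = cosh(S/(2a)) = 1.210674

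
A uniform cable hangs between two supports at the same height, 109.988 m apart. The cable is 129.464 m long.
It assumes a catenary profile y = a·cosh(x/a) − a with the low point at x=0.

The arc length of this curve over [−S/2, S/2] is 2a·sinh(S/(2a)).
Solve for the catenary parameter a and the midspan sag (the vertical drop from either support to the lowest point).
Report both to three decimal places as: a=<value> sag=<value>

seed: a₀ = √(S³/(24(L−S))) = √(109.988³/(24·19.476)) = 53.353443
iter 1: u=1.030749  f(a)=+1.061e+00  f'(a)=-8.106e-01  a ← 53.353443 − (+1.061e+00/-8.106e-01) = 54.662489
iter 2: u=1.006065  f(a)=+4.031e-02  f'(a)=-7.501e-01  a ← 54.662489 − (+4.031e-02/-7.501e-01) = 54.716228
iter 3: u=1.005077  f(a)=+6.325e-05  f'(a)=-7.478e-01  a ← 54.716228 − (+6.325e-05/-7.478e-01) = 54.716312
iter 4: u=1.005075  f(a)=+1.563e-10  f'(a)=-7.478e-01  a ← 54.716312 − (+1.563e-10/-7.478e-01) = 54.716312
iter 5: u=1.005075  f(a)=+0.000e+00  f'(a)=-7.478e-01  a ← 54.716312 − (+0.000e+00/-7.478e-01) = 54.716312
converged: |Δa| < 1e-12 after 5 iterations
sag = a·(cosh(S/(2a)) − 1) = 54.716312·(cosh(1.005075) − 1) = 30.042797
T_max/T_min = cosh(S/(2a)) = 1.549065

a=54.716 sag=30.043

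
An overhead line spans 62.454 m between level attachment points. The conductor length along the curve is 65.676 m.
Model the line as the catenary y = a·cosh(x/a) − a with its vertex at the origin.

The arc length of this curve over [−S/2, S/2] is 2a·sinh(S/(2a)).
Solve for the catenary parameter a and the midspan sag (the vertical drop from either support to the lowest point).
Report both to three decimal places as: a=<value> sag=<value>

seed: a₀ = √(S³/(24(L−S))) = √(62.454³/(24·3.222)) = 56.127022
iter 1: u=0.556363  f(a)=+5.024e-02  f'(a)=-1.184e-01  a ← 56.127022 − (+5.024e-02/-1.184e-01) = 56.551297
iter 2: u=0.552189  f(a)=+5.753e-04  f'(a)=-1.157e-01  a ← 56.551297 − (+5.753e-04/-1.157e-01) = 56.556269
iter 3: u=0.552140  f(a)=+7.740e-08  f'(a)=-1.157e-01  a ← 56.556269 − (+7.740e-08/-1.157e-01) = 56.556269
iter 4: u=0.552140  f(a)=-1.421e-14  f'(a)=-1.157e-01  a ← 56.556269 − (-1.421e-14/-1.157e-01) = 56.556269
converged: |Δa| < 1e-12 after 4 iterations
sag = a·(cosh(S/(2a)) − 1) = 56.556269·(cosh(0.552140) − 1) = 8.842093
T_max/T_min = cosh(S/(2a)) = 1.156342

a=56.556 sag=8.842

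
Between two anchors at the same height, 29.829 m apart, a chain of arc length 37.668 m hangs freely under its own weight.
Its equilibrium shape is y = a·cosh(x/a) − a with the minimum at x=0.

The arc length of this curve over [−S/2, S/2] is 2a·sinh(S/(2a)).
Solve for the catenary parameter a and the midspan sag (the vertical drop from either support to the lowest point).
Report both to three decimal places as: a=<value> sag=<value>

seed: a₀ = √(S³/(24(L−S))) = √(29.829³/(24·7.839)) = 11.877419
iter 1: u=1.255702  f(a)=+6.417e-01  f'(a)=-1.540e+00  a ← 11.877419 − (+6.417e-01/-1.540e+00) = 12.294083
iter 2: u=1.213145  f(a)=+3.532e-02  f'(a)=-1.375e+00  a ← 12.294083 − (+3.532e-02/-1.375e+00) = 12.319768
iter 3: u=1.210615  f(a)=+1.207e-04  f'(a)=-1.366e+00  a ← 12.319768 − (+1.207e-04/-1.366e+00) = 12.319857
iter 4: u=1.210607  f(a)=+1.422e-09  f'(a)=-1.365e+00  a ← 12.319857 − (+1.422e-09/-1.365e+00) = 12.319857
iter 5: u=1.210607  f(a)=+7.105e-15  f'(a)=-1.365e+00  a ← 12.319857 − (+7.105e-15/-1.365e+00) = 12.319857
converged: |Δa| < 1e-12 after 5 iterations
sag = a·(cosh(S/(2a)) − 1) = 12.319857·(cosh(1.210607) − 1) = 10.185663
T_max/T_min = cosh(S/(2a)) = 1.826768

a=12.320 sag=10.186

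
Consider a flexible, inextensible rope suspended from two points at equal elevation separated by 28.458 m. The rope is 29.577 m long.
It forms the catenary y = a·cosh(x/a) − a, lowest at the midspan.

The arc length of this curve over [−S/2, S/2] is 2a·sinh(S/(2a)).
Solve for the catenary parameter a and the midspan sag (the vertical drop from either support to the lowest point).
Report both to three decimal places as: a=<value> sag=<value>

seed: a₀ = √(S³/(24(L−S))) = √(28.458³/(24·1.119)) = 29.294487
iter 1: u=0.485723  f(a)=+1.327e-02  f'(a)=-7.821e-02  a ← 29.294487 − (+1.327e-02/-7.821e-02) = 29.464207
iter 2: u=0.482925  f(a)=+1.162e-04  f'(a)=-7.685e-02  a ← 29.464207 − (+1.162e-04/-7.685e-02) = 29.465719
iter 3: u=0.482900  f(a)=+9.089e-09  f'(a)=-7.684e-02  a ← 29.465719 − (+9.089e-09/-7.684e-02) = 29.465719
iter 4: u=0.482900  f(a)=+7.105e-15  f'(a)=-7.684e-02  a ← 29.465719 − (+7.105e-15/-7.684e-02) = 29.465719
converged: |Δa| < 1e-12 after 4 iterations
sag = a·(cosh(S/(2a)) − 1) = 29.465719·(cosh(0.482900) − 1) = 3.502877
T_max/T_min = cosh(S/(2a)) = 1.118880

a=29.466 sag=3.503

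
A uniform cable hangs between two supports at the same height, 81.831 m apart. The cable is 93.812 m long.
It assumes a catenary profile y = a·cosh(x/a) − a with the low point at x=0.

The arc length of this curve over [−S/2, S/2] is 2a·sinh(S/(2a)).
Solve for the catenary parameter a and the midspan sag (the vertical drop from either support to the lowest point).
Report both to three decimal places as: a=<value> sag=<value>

seed: a₀ = √(S³/(24(L−S))) = √(81.831³/(24·11.981)) = 43.654059
iter 1: u=0.937267  f(a)=+5.374e-01  f'(a)=-5.987e-01  a ← 43.654059 − (+5.374e-01/-5.987e-01) = 44.551707
iter 2: u=0.918382  f(a)=+1.702e-02  f'(a)=-5.613e-01  a ← 44.551707 − (+1.702e-02/-5.613e-01) = 44.582035
iter 3: u=0.917758  f(a)=+1.832e-05  f'(a)=-5.601e-01  a ← 44.582035 − (+1.832e-05/-5.601e-01) = 44.582068
iter 4: u=0.917757  f(a)=+2.126e-11  f'(a)=-5.601e-01  a ← 44.582068 − (+2.126e-11/-5.601e-01) = 44.582068
converged: |Δa| < 1e-12 after 4 iterations
sag = a·(cosh(S/(2a)) − 1) = 44.582068·(cosh(0.917757) − 1) = 20.130633
T_max/T_min = cosh(S/(2a)) = 1.451541

a=44.582 sag=20.131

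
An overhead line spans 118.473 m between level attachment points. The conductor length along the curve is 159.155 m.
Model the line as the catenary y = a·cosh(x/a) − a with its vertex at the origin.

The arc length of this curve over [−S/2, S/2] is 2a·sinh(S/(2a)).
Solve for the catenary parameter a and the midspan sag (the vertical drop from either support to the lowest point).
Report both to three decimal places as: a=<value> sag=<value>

a=43.246 sag=47.323

seed: a₀ = √(S³/(24(L−S))) = √(118.473³/(24·40.682)) = 41.268845
iter 1: u=1.435381  f(a)=+4.402e+00  f'(a)=-2.409e+00  a ← 41.268845 − (+4.402e+00/-2.409e+00) = 43.096490
iter 2: u=1.374509  f(a)=+3.093e-01  f'(a)=-2.081e+00  a ← 43.096490 − (+3.093e-01/-2.081e+00) = 43.245133
iter 3: u=1.369784  f(a)=+1.783e-03  f'(a)=-2.057e+00  a ← 43.245133 − (+1.783e-03/-2.057e+00) = 43.245999
iter 4: u=1.369757  f(a)=+5.995e-08  f'(a)=-2.057e+00  a ← 43.245999 − (+5.995e-08/-2.057e+00) = 43.245999
iter 5: u=1.369757  f(a)=+2.842e-14  f'(a)=-2.057e+00  a ← 43.245999 − (+2.842e-14/-2.057e+00) = 43.245999
converged: |Δa| < 1e-12 after 5 iterations
sag = a·(cosh(S/(2a)) − 1) = 43.245999·(cosh(1.369757) − 1) = 47.323283
T_max/T_min = cosh(S/(2a)) = 2.094281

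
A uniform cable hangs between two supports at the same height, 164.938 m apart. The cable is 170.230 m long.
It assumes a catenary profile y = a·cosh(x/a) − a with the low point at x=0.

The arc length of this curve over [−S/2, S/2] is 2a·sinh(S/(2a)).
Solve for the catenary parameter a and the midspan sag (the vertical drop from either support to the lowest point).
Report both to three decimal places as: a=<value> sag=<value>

seed: a₀ = √(S³/(24(L−S))) = √(164.938³/(24·5.292)) = 187.960048
iter 1: u=0.438758  f(a)=+5.117e-02  f'(a)=-5.740e-02  a ← 187.960048 − (+5.117e-02/-5.740e-02) = 188.851524
iter 2: u=0.436687  f(a)=+3.663e-04  f'(a)=-5.658e-02  a ← 188.851524 − (+3.663e-04/-5.658e-02) = 188.857999
iter 3: u=0.436672  f(a)=+1.908e-08  f'(a)=-5.658e-02  a ← 188.857999 − (+1.908e-08/-5.658e-02) = 188.857999
iter 4: u=0.436672  f(a)=-2.842e-14  f'(a)=-5.658e-02  a ← 188.857999 − (-2.842e-14/-5.658e-02) = 188.857999
converged: |Δa| < 1e-12 after 4 iterations
sag = a·(cosh(S/(2a)) − 1) = 188.857999·(cosh(0.436672) − 1) = 18.293895
T_max/T_min = cosh(S/(2a)) = 1.096866

a=188.858 sag=18.294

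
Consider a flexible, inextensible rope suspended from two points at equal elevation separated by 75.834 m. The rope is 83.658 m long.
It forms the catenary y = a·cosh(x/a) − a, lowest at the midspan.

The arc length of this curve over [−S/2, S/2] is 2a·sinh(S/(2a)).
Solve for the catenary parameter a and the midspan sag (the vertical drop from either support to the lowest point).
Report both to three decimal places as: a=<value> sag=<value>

a=48.921 sag=15.445

seed: a₀ = √(S³/(24(L−S))) = √(75.834³/(24·7.824)) = 48.192106
iter 1: u=0.786789  f(a)=+2.458e-01  f'(a)=-3.453e-01  a ← 48.192106 − (+2.458e-01/-3.453e-01) = 48.903958
iter 2: u=0.775336  f(a)=+5.551e-03  f'(a)=-3.298e-01  a ← 48.903958 − (+5.551e-03/-3.298e-01) = 48.920790
iter 3: u=0.775069  f(a)=+2.978e-06  f'(a)=-3.295e-01  a ← 48.920790 − (+2.978e-06/-3.295e-01) = 48.920799
iter 4: u=0.775069  f(a)=+8.527e-13  f'(a)=-3.295e-01  a ← 48.920799 − (+8.527e-13/-3.295e-01) = 48.920799
converged: |Δa| < 1e-12 after 4 iterations
sag = a·(cosh(S/(2a)) − 1) = 48.920799·(cosh(0.775069) − 1) = 15.444641
T_max/T_min = cosh(S/(2a)) = 1.315707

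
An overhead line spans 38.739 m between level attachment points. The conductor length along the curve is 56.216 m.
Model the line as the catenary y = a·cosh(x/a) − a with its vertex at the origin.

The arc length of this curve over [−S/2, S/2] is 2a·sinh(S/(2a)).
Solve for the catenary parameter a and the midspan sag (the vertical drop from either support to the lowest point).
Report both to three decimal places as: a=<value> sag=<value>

a=12.499 sag=18.263

seed: a₀ = √(S³/(24(L−S))) = √(38.739³/(24·17.477)) = 11.772902
iter 1: u=1.645261  f(a)=+2.524e+00  f'(a)=-3.854e+00  a ← 11.772902 − (+2.524e+00/-3.854e+00) = 12.427668
iter 2: u=1.558579  f(a)=+2.258e-01  f'(a)=-3.193e+00  a ← 12.427668 − (+2.258e-01/-3.193e+00) = 12.498403
iter 3: u=1.549758  f(a)=+2.201e-03  f'(a)=-3.131e+00  a ← 12.498403 − (+2.201e-03/-3.131e+00) = 12.499106
iter 4: u=1.549671  f(a)=+2.136e-07  f'(a)=-3.130e+00  a ← 12.499106 − (+2.136e-07/-3.130e+00) = 12.499106
iter 5: u=1.549671  f(a)=+1.421e-14  f'(a)=-3.130e+00  a ← 12.499106 − (+1.421e-14/-3.130e+00) = 12.499106
converged: |Δa| < 1e-12 after 5 iterations
sag = a·(cosh(S/(2a)) − 1) = 12.499106·(cosh(1.549671) − 1) = 18.262677
T_max/T_min = cosh(S/(2a)) = 2.461119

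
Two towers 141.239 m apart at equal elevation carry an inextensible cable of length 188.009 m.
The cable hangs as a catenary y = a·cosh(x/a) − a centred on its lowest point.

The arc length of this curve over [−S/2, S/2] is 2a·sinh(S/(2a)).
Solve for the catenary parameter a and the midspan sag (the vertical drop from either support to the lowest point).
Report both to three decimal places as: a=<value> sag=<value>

seed: a₀ = √(S³/(24(L−S))) = √(141.239³/(24·46.770)) = 50.100567
iter 1: u=1.409555  f(a)=+4.872e+00  f'(a)=-2.265e+00  a ← 50.100567 − (+4.872e+00/-2.265e+00) = 52.251357
iter 2: u=1.351534  f(a)=+3.313e-01  f'(a)=-1.967e+00  a ← 52.251357 − (+3.313e-01/-1.967e+00) = 52.419810
iter 3: u=1.347191  f(a)=+1.779e-03  f'(a)=-1.946e+00  a ← 52.419810 − (+1.779e-03/-1.946e+00) = 52.420724
iter 4: u=1.347168  f(a)=+5.191e-08  f'(a)=-1.946e+00  a ← 52.420724 − (+5.191e-08/-1.946e+00) = 52.420724
iter 5: u=1.347168  f(a)=+2.842e-14  f'(a)=-1.946e+00  a ← 52.420724 − (+2.842e-14/-1.946e+00) = 52.420724
converged: |Δa| < 1e-12 after 5 iterations
sag = a·(cosh(S/(2a)) − 1) = 52.420724·(cosh(1.347168) − 1) = 55.211884
T_max/T_min = cosh(S/(2a)) = 2.053245

a=52.421 sag=55.212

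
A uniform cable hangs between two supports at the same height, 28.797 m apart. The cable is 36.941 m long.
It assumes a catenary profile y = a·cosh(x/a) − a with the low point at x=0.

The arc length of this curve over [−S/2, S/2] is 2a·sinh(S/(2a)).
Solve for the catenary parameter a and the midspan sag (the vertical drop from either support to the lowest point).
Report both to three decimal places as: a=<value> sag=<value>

seed: a₀ = √(S³/(24(L−S))) = √(28.797³/(24·8.144)) = 11.053412
iter 1: u=1.302629  f(a)=+7.195e-01  f'(a)=-1.739e+00  a ← 11.053412 − (+7.195e-01/-1.739e+00) = 11.467118
iter 2: u=1.255634  f(a)=+4.237e-02  f'(a)=-1.540e+00  a ← 11.467118 − (+4.237e-02/-1.540e+00) = 11.494632
iter 3: u=1.252628  f(a)=+1.672e-04  f'(a)=-1.528e+00  a ← 11.494632 − (+1.672e-04/-1.528e+00) = 11.494741
iter 4: u=1.252616  f(a)=+2.628e-09  f'(a)=-1.528e+00  a ← 11.494741 − (+2.628e-09/-1.528e+00) = 11.494741
iter 5: u=1.252616  f(a)=+7.105e-15  f'(a)=-1.528e+00  a ← 11.494741 − (+7.105e-15/-1.528e+00) = 11.494741
converged: |Δa| < 1e-12 after 5 iterations
sag = a·(cosh(S/(2a)) − 1) = 11.494741·(cosh(1.252616) − 1) = 10.260452
T_max/T_min = cosh(S/(2a)) = 1.892621

a=11.495 sag=10.260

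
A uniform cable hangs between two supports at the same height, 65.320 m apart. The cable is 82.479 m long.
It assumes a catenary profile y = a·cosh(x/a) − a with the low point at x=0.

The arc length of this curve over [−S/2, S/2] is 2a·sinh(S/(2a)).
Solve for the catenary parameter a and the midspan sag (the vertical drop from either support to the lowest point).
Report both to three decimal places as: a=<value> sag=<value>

seed: a₀ = √(S³/(24(L−S))) = √(65.320³/(24·17.159)) = 26.014630
iter 1: u=1.255447  f(a)=+1.404e+00  f'(a)=-1.539e+00  a ← 26.014630 − (+1.404e+00/-1.539e+00) = 26.926903
iter 2: u=1.212913  f(a)=+7.724e-02  f'(a)=-1.374e+00  a ← 26.926903 − (+7.724e-02/-1.374e+00) = 26.983117
iter 3: u=1.210386  f(a)=+2.638e-04  f'(a)=-1.365e+00  a ← 26.983117 − (+2.638e-04/-1.365e+00) = 26.983311
iter 4: u=1.210378  f(a)=+3.102e-09  f'(a)=-1.365e+00  a ← 26.983311 − (+3.102e-09/-1.365e+00) = 26.983311
iter 5: u=1.210378  f(a)=+0.000e+00  f'(a)=-1.365e+00  a ← 26.983311 − (+0.000e+00/-1.365e+00) = 26.983311
converged: |Δa| < 1e-12 after 5 iterations
sag = a·(cosh(S/(2a)) − 1) = 26.983311·(cosh(1.210378) − 1) = 22.299500
T_max/T_min = cosh(S/(2a)) = 1.826418

a=26.983 sag=22.299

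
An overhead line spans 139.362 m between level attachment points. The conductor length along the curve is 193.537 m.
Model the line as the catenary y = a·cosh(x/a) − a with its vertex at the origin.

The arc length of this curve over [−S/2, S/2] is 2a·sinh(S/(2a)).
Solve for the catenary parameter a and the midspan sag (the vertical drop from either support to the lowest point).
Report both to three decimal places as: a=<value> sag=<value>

seed: a₀ = √(S³/(24(L−S))) = √(139.362³/(24·54.175)) = 45.625903
iter 1: u=1.527225  f(a)=+6.680e+00  f'(a)=-2.977e+00  a ← 45.625903 − (+6.680e+00/-2.977e+00) = 47.870040
iter 2: u=1.455629  f(a)=+5.245e-01  f'(a)=-2.526e+00  a ← 47.870040 − (+5.245e-01/-2.526e+00) = 48.077668
iter 3: u=1.449342  f(a)=+3.842e-03  f'(a)=-2.489e+00  a ← 48.077668 − (+3.842e-03/-2.489e+00) = 48.079212
iter 4: u=1.449296  f(a)=+2.095e-07  f'(a)=-2.489e+00  a ← 48.079212 − (+2.095e-07/-2.489e+00) = 48.079212
iter 5: u=1.449296  f(a)=+2.842e-14  f'(a)=-2.489e+00  a ← 48.079212 − (+2.842e-14/-2.489e+00) = 48.079212
converged: |Δa| < 1e-12 after 5 iterations
sag = a·(cosh(S/(2a)) − 1) = 48.079212·(cosh(1.449296) − 1) = 59.975187
T_max/T_min = cosh(S/(2a)) = 2.247425

a=48.079 sag=59.975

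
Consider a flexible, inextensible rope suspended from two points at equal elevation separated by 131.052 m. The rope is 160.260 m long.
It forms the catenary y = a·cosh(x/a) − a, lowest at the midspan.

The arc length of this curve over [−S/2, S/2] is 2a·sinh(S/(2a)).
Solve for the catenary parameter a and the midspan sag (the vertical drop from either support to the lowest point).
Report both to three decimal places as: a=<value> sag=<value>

a=58.469 sag=40.725

seed: a₀ = √(S³/(24(L−S))) = √(131.052³/(24·29.208)) = 56.664224
iter 1: u=1.156391  f(a)=+2.016e+00  f'(a)=-1.176e+00  a ← 56.664224 − (+2.016e+00/-1.176e+00) = 58.379422
iter 2: u=1.122416  f(a)=+9.517e-02  f'(a)=-1.067e+00  a ← 58.379422 − (+9.517e-02/-1.067e+00) = 58.468621
iter 3: u=1.120704  f(a)=+2.353e-04  f'(a)=-1.062e+00  a ← 58.468621 − (+2.353e-04/-1.062e+00) = 58.468843
iter 4: u=1.120699  f(a)=+1.446e-09  f'(a)=-1.062e+00  a ← 58.468843 − (+1.446e-09/-1.062e+00) = 58.468843
iter 5: u=1.120699  f(a)=-5.684e-14  f'(a)=-1.062e+00  a ← 58.468843 − (-5.684e-14/-1.062e+00) = 58.468843
converged: |Δa| < 1e-12 after 5 iterations
sag = a·(cosh(S/(2a)) − 1) = 58.468843·(cosh(1.120699) − 1) = 40.725020
T_max/T_min = cosh(S/(2a)) = 1.696525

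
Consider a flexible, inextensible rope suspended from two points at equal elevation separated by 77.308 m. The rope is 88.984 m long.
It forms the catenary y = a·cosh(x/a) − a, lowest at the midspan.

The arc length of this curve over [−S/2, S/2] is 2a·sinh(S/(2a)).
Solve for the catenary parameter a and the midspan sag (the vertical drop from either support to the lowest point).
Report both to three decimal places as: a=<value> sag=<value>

seed: a₀ = √(S³/(24(L−S))) = √(77.308³/(24·11.676)) = 40.605419
iter 1: u=0.951942  f(a)=+5.406e-01  f'(a)=-6.289e-01  a ← 40.605419 − (+5.406e-01/-6.289e-01) = 41.464972
iter 2: u=0.932209  f(a)=+1.764e-02  f'(a)=-5.885e-01  a ← 41.464972 − (+1.764e-02/-5.885e-01) = 41.494951
iter 3: u=0.931535  f(a)=+2.019e-05  f'(a)=-5.871e-01  a ← 41.494951 − (+2.019e-05/-5.871e-01) = 41.494986
iter 4: u=0.931534  f(a)=+2.653e-11  f'(a)=-5.871e-01  a ← 41.494986 − (+2.653e-11/-5.871e-01) = 41.494986
iter 5: u=0.931534  f(a)=+0.000e+00  f'(a)=-5.871e-01  a ← 41.494986 − (+0.000e+00/-5.871e-01) = 41.494986
converged: |Δa| < 1e-12 after 5 iterations
sag = a·(cosh(S/(2a)) − 1) = 41.494986·(cosh(0.931534) − 1) = 19.343916
T_max/T_min = cosh(S/(2a)) = 1.466175

a=41.495 sag=19.344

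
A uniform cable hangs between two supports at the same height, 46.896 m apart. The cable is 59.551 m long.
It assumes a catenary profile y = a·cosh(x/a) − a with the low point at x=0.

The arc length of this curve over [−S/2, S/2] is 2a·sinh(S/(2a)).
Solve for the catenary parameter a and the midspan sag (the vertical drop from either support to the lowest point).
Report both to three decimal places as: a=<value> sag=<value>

a=19.131 sag=16.261

seed: a₀ = √(S³/(24(L−S))) = √(46.896³/(24·12.655)) = 18.427525
iter 1: u=1.272444  f(a)=+1.065e+00  f'(a)=-1.609e+00  a ← 18.427525 − (+1.065e+00/-1.609e+00) = 19.089308
iter 2: u=1.228332  f(a)=+6.005e-02  f'(a)=-1.432e+00  a ← 19.089308 − (+6.005e-02/-1.432e+00) = 19.131236
iter 3: u=1.225640  f(a)=+2.162e-04  f'(a)=-1.422e+00  a ← 19.131236 − (+2.162e-04/-1.422e+00) = 19.131388
iter 4: u=1.225630  f(a)=+2.826e-09  f'(a)=-1.422e+00  a ← 19.131388 − (+2.826e-09/-1.422e+00) = 19.131388
iter 5: u=1.225630  f(a)=-7.105e-15  f'(a)=-1.422e+00  a ← 19.131388 − (-7.105e-15/-1.422e+00) = 19.131388
converged: |Δa| < 1e-12 after 5 iterations
sag = a·(cosh(S/(2a)) − 1) = 19.131388·(cosh(1.225630) − 1) = 16.260566
T_max/T_min = cosh(S/(2a)) = 1.849942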